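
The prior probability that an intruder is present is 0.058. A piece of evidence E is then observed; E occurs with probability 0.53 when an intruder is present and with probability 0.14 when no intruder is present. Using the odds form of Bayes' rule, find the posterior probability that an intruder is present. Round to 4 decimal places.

Prior odds = 0.058/(1−0.058) = 0.061571.
Likelihood ratio for E = 0.53/0.14 = 3.7857.
Posterior odds = prior odds × LR = 0.23309.
Posterior probability = odds/(1+odds) = 0.23309/1.2331 = 0.1890.

Posterior probability ≈ 0.1890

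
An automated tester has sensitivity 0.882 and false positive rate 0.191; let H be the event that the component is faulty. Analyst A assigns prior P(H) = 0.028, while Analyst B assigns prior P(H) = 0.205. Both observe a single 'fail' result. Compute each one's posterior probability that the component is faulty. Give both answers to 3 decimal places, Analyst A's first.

Analyst A: 0.117; Analyst B: 0.544

The likelihood ratio for a 'fail' result is 0.882/0.191 = 4.6178.
Analyst A: prior odds 0.028/0.972 = 0.028807; posterior odds 0.13302; posterior probability 0.117.
Analyst B: prior odds 0.205/0.795 = 0.25786; posterior odds 1.1908; posterior probability 0.544.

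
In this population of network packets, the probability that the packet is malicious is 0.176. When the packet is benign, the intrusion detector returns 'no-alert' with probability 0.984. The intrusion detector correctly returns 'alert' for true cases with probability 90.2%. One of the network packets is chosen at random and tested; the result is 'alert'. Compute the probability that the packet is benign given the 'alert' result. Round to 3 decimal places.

P(¬H | E) ≈ 0.077

Let H be the event that the packet is malicious. P(H) = 0.176, so P(¬H) = 0.824. With E the 'alert' result, P(E|H) = 0.902 and P(E|¬H) = 0.016.
P(E) = 0.902·0.176 + 0.016·0.824 = 0.15875 + 0.013184 = 0.17194.
By Bayes' theorem, P(H|E) = 0.15875 / 0.17194 = 0.923. Hence P(¬H|E) = 1 − 0.923 = 0.077.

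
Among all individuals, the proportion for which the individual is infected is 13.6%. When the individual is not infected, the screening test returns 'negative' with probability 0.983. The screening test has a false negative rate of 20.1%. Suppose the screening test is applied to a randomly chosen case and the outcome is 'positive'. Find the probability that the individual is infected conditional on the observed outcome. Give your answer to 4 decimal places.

Let H be the event that the individual is infected. P(H) = 0.136, so P(¬H) = 0.864. With E the 'positive' result, P(E|H) = 0.799 and P(E|¬H) = 0.017.
P(E) = 0.799·0.136 + 0.017·0.864 = 0.10866 + 0.014688 = 0.12335.
By Bayes' theorem, P(H|E) = 0.10866 / 0.12335 = 0.8809.

P(H | E) ≈ 0.8809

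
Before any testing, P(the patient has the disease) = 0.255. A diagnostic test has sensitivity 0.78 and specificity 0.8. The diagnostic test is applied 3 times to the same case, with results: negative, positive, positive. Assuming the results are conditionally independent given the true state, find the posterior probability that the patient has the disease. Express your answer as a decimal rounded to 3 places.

With H the event that the patient has the disease, the joint likelihood of the observed sequence is P(data|H) = 0.22·0.78·0.78 = 0.13385 and P(data|¬H) = 0.8·0.2·0.2 = 0.032000.
Bayes: P(H|data) = 0.255·0.13385 / (0.255·0.13385 + 0.745·0.032000) = 0.034131/0.057971 = 0.5888.

Posterior P(H) ≈ 0.589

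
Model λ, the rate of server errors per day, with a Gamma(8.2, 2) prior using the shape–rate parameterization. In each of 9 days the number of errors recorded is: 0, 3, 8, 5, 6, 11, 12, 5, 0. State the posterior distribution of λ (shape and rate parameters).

Total count ∑xᵢ = 50 over n = 9 days.
Gamma is conjugate to the Poisson likelihood: posterior is Gamma(shape = 8.2+50 = 58.2, rate = 2+9 = 11).

Posterior: Gamma(shape=58.2, rate=11)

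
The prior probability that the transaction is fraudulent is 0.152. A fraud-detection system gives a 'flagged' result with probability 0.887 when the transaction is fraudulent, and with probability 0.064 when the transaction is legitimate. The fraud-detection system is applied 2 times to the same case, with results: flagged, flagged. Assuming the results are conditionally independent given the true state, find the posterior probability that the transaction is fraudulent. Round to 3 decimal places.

Posterior P(H) ≈ 0.972

Let H be the event that the transaction is fraudulent; start with P(H) = 0.152. P('flagged'|H) = 0.887, P('flagged'|¬H) = 0.064.
Update on result 1 ('flagged'): P(H) ← 0.887·0.1520 / (0.887·0.1520 + 0.064·0.8480) = 0.13482/0.18910 = 0.7130.
Update on result 2 ('flagged'): P(H) ← 0.887·0.7130 / (0.887·0.7130 + 0.064·0.2870) = 0.63242/0.65079 = 0.9718.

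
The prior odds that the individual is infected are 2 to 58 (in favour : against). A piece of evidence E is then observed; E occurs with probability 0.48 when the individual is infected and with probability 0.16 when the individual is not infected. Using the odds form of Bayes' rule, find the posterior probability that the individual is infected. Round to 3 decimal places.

Posterior probability ≈ 0.094

Prior odds = 2/58 = 0.034483.
Likelihood ratio for E = 0.48/0.16 = 3.0000.
Posterior odds = prior odds × LR = 0.10345.
Posterior probability = odds/(1+odds) = 0.10345/1.1034 = 0.094.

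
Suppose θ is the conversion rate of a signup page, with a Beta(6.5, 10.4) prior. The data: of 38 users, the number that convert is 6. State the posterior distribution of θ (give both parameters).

The binomial likelihood is conjugate to the Beta prior: with 6 successes and 32 failures, the posterior is Beta(6.5+6, 10.4+32) = Beta(12.5, 42.4).

Posterior: Beta(12.5, 42.4)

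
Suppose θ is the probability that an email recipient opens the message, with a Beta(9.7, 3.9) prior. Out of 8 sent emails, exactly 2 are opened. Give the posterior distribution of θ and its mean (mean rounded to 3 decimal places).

Posterior: Beta(11.7, 9.9); mean ≈ 0.542

The binomial likelihood is conjugate to the Beta prior: with 2 successes and 6 failures, the posterior is Beta(9.7+2, 3.9+6) = Beta(11.7, 9.9).
Posterior mean = α/(α+β) = 11.7/21.6 = 0.542.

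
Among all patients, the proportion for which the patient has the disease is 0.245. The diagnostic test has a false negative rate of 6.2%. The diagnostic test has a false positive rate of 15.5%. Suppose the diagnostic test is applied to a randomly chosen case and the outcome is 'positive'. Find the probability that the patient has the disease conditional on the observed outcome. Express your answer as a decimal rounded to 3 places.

Write H for 'the patient has the disease'. Prior odds H:¬H = 0.245/0.755 = 0.32450. For the 'positive' outcome, the likelihood ratio is 0.938/0.155 = 6.0516.
Posterior odds = 0.32450 × 6.0516 = 1.9638, so P(H|E) = 1.9638/(1+1.9638) = 0.663.

P(H | E) ≈ 0.663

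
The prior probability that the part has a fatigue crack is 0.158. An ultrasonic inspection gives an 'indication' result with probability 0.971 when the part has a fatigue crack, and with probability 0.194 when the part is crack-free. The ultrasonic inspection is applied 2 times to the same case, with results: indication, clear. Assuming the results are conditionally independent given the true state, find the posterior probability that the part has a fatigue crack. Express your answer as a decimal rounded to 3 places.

Let H be the event that the part has a fatigue crack; start with P(H) = 0.158. P('indication'|H) = 0.971, P('indication'|¬H) = 0.194.
Update on result 1 ('indication'): P(H) ← 0.971·0.1580 / (0.971·0.1580 + 0.194·0.8420) = 0.15342/0.31677 = 0.4843.
Update on result 2 ('clear'): P(H) ← 0.029·0.4843 / (0.029·0.4843 + 0.806·0.5157) = 0.014045/0.42968 = 0.0327.

Posterior P(H) ≈ 0.033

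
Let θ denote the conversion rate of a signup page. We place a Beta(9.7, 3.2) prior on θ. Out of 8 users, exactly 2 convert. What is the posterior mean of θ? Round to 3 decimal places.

The binomial likelihood is conjugate to the Beta prior: with 2 successes and 6 failures, the posterior is Beta(9.7+2, 3.2+6) = Beta(11.7, 9.2).
Posterior mean = α/(α+β) = 11.7/20.9 = 0.560.

Posterior mean ≈ 0.560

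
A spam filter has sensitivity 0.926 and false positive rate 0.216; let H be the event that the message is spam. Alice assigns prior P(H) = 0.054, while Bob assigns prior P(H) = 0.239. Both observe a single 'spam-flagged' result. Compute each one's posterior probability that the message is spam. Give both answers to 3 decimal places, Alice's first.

The likelihood ratio for a 'spam-flagged' result is 0.926/0.216 = 4.2870.
Alice: prior odds 0.054/0.946 = 0.057082; posterior odds 0.24471; posterior probability 0.197.
Bob: prior odds 0.239/0.761 = 0.31406; posterior odds 1.3464; posterior probability 0.574.

Alice: 0.197; Bob: 0.574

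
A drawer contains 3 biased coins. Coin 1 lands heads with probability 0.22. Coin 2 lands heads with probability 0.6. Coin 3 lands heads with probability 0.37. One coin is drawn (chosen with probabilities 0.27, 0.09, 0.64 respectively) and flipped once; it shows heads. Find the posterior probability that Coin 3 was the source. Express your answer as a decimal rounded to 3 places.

P(heads|C1) = 0.22; P(heads|C2) = 0.6; P(heads|C3) = 0.37.
Prior × likelihood for each source: 0.27·0.22=0.05940, 0.09·0.6=0.05400, 0.64·0.37=0.2368. Summing gives P(heads) = 0.35020.
P(Coin 3 | heads) = 0.2368 / 0.35020 = 0.676.

Posterior probability ≈ 0.676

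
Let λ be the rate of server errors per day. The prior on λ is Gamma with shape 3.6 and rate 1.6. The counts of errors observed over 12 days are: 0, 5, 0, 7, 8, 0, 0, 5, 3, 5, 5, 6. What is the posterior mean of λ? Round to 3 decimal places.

Total count ∑xᵢ = 44 over n = 12 days.
Gamma is conjugate to the Poisson likelihood: posterior is Gamma(shape = 3.6+44 = 47.6, rate = 1.6+12 = 13.6).
Posterior mean = shape/rate = 47.6/13.6 = 3.500.

Posterior mean ≈ 3.500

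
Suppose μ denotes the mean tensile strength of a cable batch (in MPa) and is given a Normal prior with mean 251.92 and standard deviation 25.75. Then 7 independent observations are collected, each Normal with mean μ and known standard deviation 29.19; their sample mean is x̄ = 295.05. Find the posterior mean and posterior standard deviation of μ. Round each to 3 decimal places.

Posterior mean ≈ 288.360; posterior SD ≈ 10.141

With known σ, the Normal prior is conjugate. Weight on the data is w = (n/σ²)/(n/σ² + 1/τ₀²) = 0.00821542/(0.00821542+0.00150815) = 0.84490.
Posterior mean = w·x̄ + (1−w)·μ₀ = 0.84490·295.05 + 0.15510·251.92 = 288.360. Posterior variance = 1/(0.00821542+0.00150815) = 102.843, so SD = 10.141.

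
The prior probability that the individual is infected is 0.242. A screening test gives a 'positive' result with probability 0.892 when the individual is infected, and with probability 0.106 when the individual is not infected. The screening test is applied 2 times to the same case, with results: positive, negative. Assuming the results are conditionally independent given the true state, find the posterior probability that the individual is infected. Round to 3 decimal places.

Posterior P(H) ≈ 0.245

Let H be the event that the individual is infected; start with P(H) = 0.242. P('positive'|H) = 0.892, P('positive'|¬H) = 0.106.
Update on result 1 ('positive'): P(H) ← 0.892·0.2420 / (0.892·0.2420 + 0.106·0.7580) = 0.21586/0.29621 = 0.7287.
Update on result 2 ('negative'): P(H) ← 0.108·0.7287 / (0.108·0.7287 + 0.894·0.2713) = 0.078705/0.32120 = 0.2450.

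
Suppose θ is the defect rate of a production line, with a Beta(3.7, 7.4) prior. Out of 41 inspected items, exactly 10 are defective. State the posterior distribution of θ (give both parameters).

Posterior: Beta(13.7, 38.4)

Observing 10 successes and 31 failures updates Beta(3.7, 7.4) by adding the success and failure counts to the two shape parameters: α = 3.7+10 = 13.7, β = 7.4+31 = 38.4.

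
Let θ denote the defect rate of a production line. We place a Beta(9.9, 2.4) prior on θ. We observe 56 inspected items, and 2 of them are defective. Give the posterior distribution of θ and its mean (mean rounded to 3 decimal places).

Posterior: Beta(11.9, 56.4); mean ≈ 0.174

Observing 2 successes and 54 failures updates Beta(9.9, 2.4) by adding the success and failure counts to the two shape parameters: α = 9.9+2 = 11.9, β = 2.4+54 = 56.4.
Posterior mean = α/(α+β) = 11.9/68.3 = 0.174.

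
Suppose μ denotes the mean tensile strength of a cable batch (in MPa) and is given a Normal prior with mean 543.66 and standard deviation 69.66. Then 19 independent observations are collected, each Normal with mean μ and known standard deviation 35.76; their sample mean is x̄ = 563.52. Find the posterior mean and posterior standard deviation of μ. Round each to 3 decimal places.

With known σ, the Normal prior is conjugate. Weight on the data is w = (n/σ²)/(n/σ² + 1/τ₀²) = 0.0148579/(0.0148579+0.00020608) = 0.98632.
Posterior mean = w·x̄ + (1−w)·μ₀ = 0.98632·563.52 + 0.013680·543.66 = 563.248. Posterior variance = 1/(0.0148579+0.00020608) = 66.3834, so SD = 8.148.

Posterior mean ≈ 563.248; posterior SD ≈ 8.148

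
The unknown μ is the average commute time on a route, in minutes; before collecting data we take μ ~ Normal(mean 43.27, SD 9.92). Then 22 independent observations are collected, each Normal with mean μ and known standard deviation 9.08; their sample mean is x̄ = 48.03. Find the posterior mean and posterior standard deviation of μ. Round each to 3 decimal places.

Posterior mean ≈ 47.855; posterior SD ≈ 1.900

With known σ, the Normal prior is conjugate. Weight on the data is w = (n/σ²)/(n/σ² + 1/τ₀²) = 0.266840/(0.266840+0.0101619) = 0.96331.
Posterior mean = w·x̄ + (1−w)·μ₀ = 0.96331·48.03 + 0.036685·43.27 = 47.855. Posterior variance = 1/(0.266840+0.0101619) = 3.61008, so SD = 1.900.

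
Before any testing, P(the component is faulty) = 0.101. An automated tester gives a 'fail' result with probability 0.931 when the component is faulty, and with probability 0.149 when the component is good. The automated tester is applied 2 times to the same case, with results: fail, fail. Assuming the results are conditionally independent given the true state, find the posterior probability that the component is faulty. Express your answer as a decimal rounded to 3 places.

With H the event that the component is faulty, the joint likelihood of the observed sequence is P(data|H) = 0.931·0.931 = 0.86676 and P(data|¬H) = 0.149·0.149 = 0.022201.
Bayes: P(H|data) = 0.101·0.86676 / (0.101·0.86676 + 0.899·0.022201) = 0.087543/0.10750 = 0.8143.

Posterior P(H) ≈ 0.814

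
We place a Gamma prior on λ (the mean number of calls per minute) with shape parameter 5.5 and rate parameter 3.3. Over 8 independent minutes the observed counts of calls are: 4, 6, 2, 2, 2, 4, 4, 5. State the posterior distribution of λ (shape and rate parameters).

Total count ∑xᵢ = 29 over n = 8 minutes.
Gamma is conjugate to the Poisson likelihood: posterior is Gamma(shape = 5.5+29 = 34.5, rate = 3.3+8 = 11.3).

Posterior: Gamma(shape=34.5, rate=11.3)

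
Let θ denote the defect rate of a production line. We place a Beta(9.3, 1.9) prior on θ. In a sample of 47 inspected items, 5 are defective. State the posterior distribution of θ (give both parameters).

The binomial likelihood is conjugate to the Beta prior: with 5 successes and 42 failures, the posterior is Beta(9.3+5, 1.9+42) = Beta(14.3, 43.9).

Posterior: Beta(14.3, 43.9)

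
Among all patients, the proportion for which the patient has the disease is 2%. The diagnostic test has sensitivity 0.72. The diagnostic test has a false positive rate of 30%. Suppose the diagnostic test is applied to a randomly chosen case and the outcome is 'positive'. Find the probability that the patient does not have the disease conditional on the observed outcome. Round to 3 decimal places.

P(¬H | E) ≈ 0.953

Write H for 'the patient has the disease'. Prior odds H:¬H = 0.02/0.98 = 0.020408. For the 'positive' outcome, the likelihood ratio is 0.72/0.3 = 2.4000.
Posterior odds = 0.020408 × 2.4000 = 0.048980, so P(H|E) = 0.048980/(1+0.048980) = 0.047. Then P(¬H|E) = 1 − 0.047 = 0.953.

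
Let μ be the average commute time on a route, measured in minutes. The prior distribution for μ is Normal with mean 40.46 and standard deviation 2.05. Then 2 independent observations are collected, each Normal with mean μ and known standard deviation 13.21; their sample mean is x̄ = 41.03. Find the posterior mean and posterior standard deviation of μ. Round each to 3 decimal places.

Posterior mean ≈ 40.486; posterior SD ≈ 2.002

With known σ, the Normal prior is conjugate. Weight on the data is w = (n/σ²)/(n/σ² + 1/τ₀²) = 0.0114610/(0.0114610+0.237954) = 0.045952.
Posterior mean = w·x̄ + (1−w)·μ₀ = 0.045952·41.03 + 0.95405·40.46 = 40.486. Posterior variance = 1/(0.0114610+0.237954) = 4.00939, so SD = 2.002.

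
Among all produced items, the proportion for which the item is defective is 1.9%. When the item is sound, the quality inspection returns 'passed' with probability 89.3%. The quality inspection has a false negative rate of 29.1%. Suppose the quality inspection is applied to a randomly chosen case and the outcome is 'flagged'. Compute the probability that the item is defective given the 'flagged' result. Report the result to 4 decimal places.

Write H for 'the item is defective'. Prior odds H:¬H = 0.019/0.981 = 0.019368. For the 'flagged' outcome, the likelihood ratio is 0.709/0.107 = 6.6262.
Posterior odds = 0.019368 × 6.6262 = 0.12834, so P(H|E) = 0.12834/(1+0.12834) = 0.1137.

P(H | E) ≈ 0.1137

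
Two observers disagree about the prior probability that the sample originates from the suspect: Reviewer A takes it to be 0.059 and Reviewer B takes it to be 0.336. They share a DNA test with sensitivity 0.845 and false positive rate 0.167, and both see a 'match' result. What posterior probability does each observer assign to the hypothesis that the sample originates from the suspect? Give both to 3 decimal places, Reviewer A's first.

P('+'|H) = 0.845, P('+'|¬H) = 0.167.
Reviewer A: numerator 0.845·0.059 = 0.049855; evidence = 0.049855+0.167·0.941 = 0.20700; posterior = 0.241.
Reviewer B: numerator 0.845·0.336 = 0.28392; evidence = 0.28392+0.167·0.664 = 0.39481; posterior = 0.719.

Reviewer A: 0.241; Reviewer B: 0.719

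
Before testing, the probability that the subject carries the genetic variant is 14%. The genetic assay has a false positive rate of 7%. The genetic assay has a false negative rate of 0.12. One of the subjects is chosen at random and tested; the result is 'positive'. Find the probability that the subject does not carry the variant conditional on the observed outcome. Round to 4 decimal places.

Write H for 'the subject carries the genetic variant'. Prior odds H:¬H = 0.14/0.86 = 0.16279. For the 'positive' outcome, the likelihood ratio is 0.88/0.07 = 12.571.
Posterior odds = 0.16279 × 12.571 = 2.0465, so P(H|E) = 2.0465/(1+2.0465) = 0.6718. Then P(¬H|E) = 1 − 0.6718 = 0.3282.

P(¬H | E) ≈ 0.3282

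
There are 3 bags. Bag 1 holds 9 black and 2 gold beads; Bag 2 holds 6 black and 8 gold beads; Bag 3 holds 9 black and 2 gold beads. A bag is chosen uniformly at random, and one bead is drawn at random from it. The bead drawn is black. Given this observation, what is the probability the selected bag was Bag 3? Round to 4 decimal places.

Posterior probability ≈ 0.3962

Tabulate prior·likelihood by source: [1] prior 0.333333, lik 0.8182, product 0.2727; [2] prior 0.333333, lik 0.4286, product 0.1429; [3] prior 0.333333, lik 0.8182, product 0.2727.
Normalizing constant = 0.68831; the posterior for Bag 3 is its product over the sum, 0.2727/0.68831 = 0.3962.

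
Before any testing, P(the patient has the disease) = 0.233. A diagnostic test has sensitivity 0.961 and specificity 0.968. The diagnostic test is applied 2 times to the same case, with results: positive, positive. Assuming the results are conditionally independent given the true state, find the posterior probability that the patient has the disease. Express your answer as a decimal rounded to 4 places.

Let H be the event that the patient has the disease; start with P(H) = 0.233. P('positive'|H) = 0.961, P('positive'|¬H) = 0.032.
Update on result 1 ('positive'): P(H) ← 0.961·0.2330 / (0.961·0.2330 + 0.032·0.7670) = 0.22391/0.24846 = 0.9012.
Update on result 2 ('positive'): P(H) ← 0.961·0.9012 / (0.961·0.9012 + 0.032·0.0988) = 0.86607/0.86923 = 0.9964.

Posterior P(H) ≈ 0.9964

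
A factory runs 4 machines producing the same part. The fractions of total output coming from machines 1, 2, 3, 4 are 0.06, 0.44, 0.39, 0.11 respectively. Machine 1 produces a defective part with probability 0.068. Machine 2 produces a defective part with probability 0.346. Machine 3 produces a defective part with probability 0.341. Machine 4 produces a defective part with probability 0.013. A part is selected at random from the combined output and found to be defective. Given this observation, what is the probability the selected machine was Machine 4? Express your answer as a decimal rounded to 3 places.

Tabulate prior·likelihood by source: [1] prior 0.06, lik 0.068, product 0.004080; [2] prior 0.44, lik 0.346, product 0.1522; [3] prior 0.39, lik 0.341, product 0.1330; [4] prior 0.11, lik 0.013, product 0.001430.
Normalizing constant = 0.29074; the posterior for Machine 4 is its product over the sum, 0.001430/0.29074 = 0.005.

Posterior probability ≈ 0.005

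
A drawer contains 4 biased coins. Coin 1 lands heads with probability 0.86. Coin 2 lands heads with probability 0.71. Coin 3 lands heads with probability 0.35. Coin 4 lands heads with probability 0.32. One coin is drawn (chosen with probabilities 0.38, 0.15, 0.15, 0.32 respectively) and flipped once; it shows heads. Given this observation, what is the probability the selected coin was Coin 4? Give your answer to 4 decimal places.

P(heads|C1) = 0.86; P(heads|C2) = 0.71; P(heads|C3) = 0.35; P(heads|C4) = 0.32.
Prior × likelihood for each source: 0.38·0.86=0.3268, 0.15·0.71=0.1065, 0.15·0.35=0.05250, 0.32·0.32=0.1024. Summing gives P(heads) = 0.58820.
P(Coin 4 | heads) = 0.1024 / 0.58820 = 0.1741.

Posterior probability ≈ 0.1741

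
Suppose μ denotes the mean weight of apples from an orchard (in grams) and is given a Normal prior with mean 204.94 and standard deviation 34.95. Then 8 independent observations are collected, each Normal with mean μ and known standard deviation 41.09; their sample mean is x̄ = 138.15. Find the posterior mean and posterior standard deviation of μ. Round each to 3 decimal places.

Posterior mean ≈ 147.990; posterior SD ≈ 13.415

Prior precision 1/τ₀² = 1/34.95² = 0.00081866; data precision n/σ² = 8/41.09² = 0.00473825.
Posterior precision = 0.00081866 + 0.00473825 = 0.00555691, giving posterior SD = 1/√0.00555691 = 13.415.
Posterior mean = (0.00081866·204.94 + 0.00473825·138.15) / 0.00555691 = 147.990.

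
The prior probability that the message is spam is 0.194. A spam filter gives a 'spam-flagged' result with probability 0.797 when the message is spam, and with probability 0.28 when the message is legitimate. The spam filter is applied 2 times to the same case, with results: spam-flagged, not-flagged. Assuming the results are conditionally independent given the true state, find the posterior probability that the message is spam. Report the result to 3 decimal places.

Posterior P(H) ≈ 0.162

With H the event that the message is spam, the joint likelihood of the observed sequence is P(data|H) = 0.797·0.203 = 0.16179 and P(data|¬H) = 0.28·0.72 = 0.20160.
Bayes: P(H|data) = 0.194·0.16179 / (0.194·0.16179 + 0.806·0.20160) = 0.031387/0.19388 = 0.1619.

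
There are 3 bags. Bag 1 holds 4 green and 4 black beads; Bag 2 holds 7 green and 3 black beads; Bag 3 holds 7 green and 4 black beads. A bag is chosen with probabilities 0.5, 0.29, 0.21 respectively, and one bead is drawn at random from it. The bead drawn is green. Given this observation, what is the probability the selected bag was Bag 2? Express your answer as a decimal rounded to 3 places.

Posterior probability ≈ 0.346

P(green|Bag 1) = 0.5; P(green|Bag 2) = 0.7; P(green|Bag 3) = 0.6364.
Prior × likelihood for each source: 0.5·0.5=0.2500, 0.29·0.7=0.2030, 0.21·0.6364=0.1336. Summing gives P(green) = 0.58664.
P(Bag 2 | green) = 0.2030 / 0.58664 = 0.346.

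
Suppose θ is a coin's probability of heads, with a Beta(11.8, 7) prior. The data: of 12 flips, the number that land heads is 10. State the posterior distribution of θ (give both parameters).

Posterior: Beta(21.8, 9)

Observing 10 successes and 2 failures updates Beta(11.8, 7) by adding the success and failure counts to the two shape parameters: α = 11.8+10 = 21.8, β = 7+2 = 9.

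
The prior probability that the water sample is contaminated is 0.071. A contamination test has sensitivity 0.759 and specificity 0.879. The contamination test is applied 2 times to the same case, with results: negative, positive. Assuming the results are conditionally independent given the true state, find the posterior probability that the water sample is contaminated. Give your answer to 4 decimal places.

With H the event that the water sample is contaminated, the joint likelihood of the observed sequence is P(data|H) = 0.241·0.759 = 0.18292 and P(data|¬H) = 0.879·0.121 = 0.10636.
Bayes: P(H|data) = 0.071·0.18292 / (0.071·0.18292 + 0.929·0.10636) = 0.012987/0.11179 = 0.1162.

Posterior P(H) ≈ 0.1162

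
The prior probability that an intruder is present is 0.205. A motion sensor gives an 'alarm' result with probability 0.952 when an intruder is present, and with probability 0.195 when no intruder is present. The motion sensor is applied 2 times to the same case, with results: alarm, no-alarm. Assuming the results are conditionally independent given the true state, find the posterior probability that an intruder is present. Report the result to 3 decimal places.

With H the event that an intruder is present, the joint likelihood of the observed sequence is P(data|H) = 0.952·0.048 = 0.045696 and P(data|¬H) = 0.195·0.805 = 0.15698.
Bayes: P(H|data) = 0.205·0.045696 / (0.205·0.045696 + 0.795·0.15698) = 0.0093677/0.13416 = 0.0698.

Posterior P(H) ≈ 0.070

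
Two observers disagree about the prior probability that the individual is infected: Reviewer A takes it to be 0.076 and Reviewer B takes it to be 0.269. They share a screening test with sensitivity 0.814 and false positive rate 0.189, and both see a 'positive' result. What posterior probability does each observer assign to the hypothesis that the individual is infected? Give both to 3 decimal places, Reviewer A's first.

P('+'|H) = 0.814, P('+'|¬H) = 0.189.
Reviewer A: numerator 0.814·0.076 = 0.061864; evidence = 0.061864+0.189·0.924 = 0.23650; posterior = 0.262.
Reviewer B: numerator 0.814·0.269 = 0.21897; evidence = 0.21897+0.189·0.731 = 0.35713; posterior = 0.613.

Reviewer A: 0.262; Reviewer B: 0.613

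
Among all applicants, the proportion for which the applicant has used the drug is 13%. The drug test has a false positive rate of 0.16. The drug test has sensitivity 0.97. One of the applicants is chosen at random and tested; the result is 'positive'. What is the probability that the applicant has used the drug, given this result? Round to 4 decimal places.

P(H | E) ≈ 0.4753

Write H for 'the applicant has used the drug'. Prior odds H:¬H = 0.13/0.87 = 0.14943. For the 'positive' outcome, the likelihood ratio is 0.97/0.16 = 6.0625.
Posterior odds = 0.14943 × 6.0625 = 0.90589, so P(H|E) = 0.90589/(1+0.90589) = 0.4753.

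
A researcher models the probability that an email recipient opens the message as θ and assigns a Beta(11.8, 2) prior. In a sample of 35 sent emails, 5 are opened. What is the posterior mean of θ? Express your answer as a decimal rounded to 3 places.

The binomial likelihood is conjugate to the Beta prior: with 5 successes and 30 failures, the posterior is Beta(11.8+5, 2+30) = Beta(16.8, 32).
E[θ | data] = 16.8/(16.8+32) = 0.344.

Posterior mean ≈ 0.344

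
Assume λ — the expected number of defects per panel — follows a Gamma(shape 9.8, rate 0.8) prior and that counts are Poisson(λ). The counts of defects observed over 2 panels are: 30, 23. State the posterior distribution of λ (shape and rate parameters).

Posterior: Gamma(shape=62.8, rate=2.8)

Total count ∑xᵢ = 53 over n = 2 panels.
Gamma is conjugate to the Poisson likelihood: posterior is Gamma(shape = 9.8+53 = 62.8, rate = 0.8+2 = 2.8).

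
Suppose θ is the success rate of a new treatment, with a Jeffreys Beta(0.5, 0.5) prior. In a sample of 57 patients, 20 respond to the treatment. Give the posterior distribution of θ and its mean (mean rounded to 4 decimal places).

Observing 20 successes and 37 failures updates Beta(0.5, 0.5) by adding the success and failure counts to the two shape parameters: α = 0.5+20 = 20.5, β = 0.5+37 = 37.5.
Posterior mean = α/(α+β) = 20.5/58 = 0.3534.

Posterior: Beta(20.5, 37.5); mean ≈ 0.3534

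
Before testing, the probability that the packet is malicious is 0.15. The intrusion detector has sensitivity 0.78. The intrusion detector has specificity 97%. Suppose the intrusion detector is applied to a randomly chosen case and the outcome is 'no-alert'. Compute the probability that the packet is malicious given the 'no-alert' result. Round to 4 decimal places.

Let H be the event that the packet is malicious. P(H) = 0.15, so P(¬H) = 0.85. With E the 'no-alert' result, P(E|H) = 0.22 and P(E|¬H) = 0.97.
P(E) = 0.22·0.15 + 0.97·0.85 = 0.033000 + 0.82450 = 0.85750.
By Bayes' theorem, P(H|E) = 0.033000 / 0.85750 = 0.0385.

P(H | E) ≈ 0.0385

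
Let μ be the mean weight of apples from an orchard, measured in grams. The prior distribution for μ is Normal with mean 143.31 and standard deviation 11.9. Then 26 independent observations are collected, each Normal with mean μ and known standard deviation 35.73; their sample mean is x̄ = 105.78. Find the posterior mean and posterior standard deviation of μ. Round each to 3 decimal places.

Posterior mean ≈ 115.443; posterior SD ≈ 6.038

With known σ, the Normal prior is conjugate. Weight on the data is w = (n/σ²)/(n/σ² + 1/τ₀²) = 0.0203661/(0.0203661+0.00706165) = 0.74254.
Posterior mean = w·x̄ + (1−w)·μ₀ = 0.74254·105.78 + 0.25746·143.31 = 115.443. Posterior variance = 1/(0.0203661+0.00706165) = 36.4595, so SD = 6.038.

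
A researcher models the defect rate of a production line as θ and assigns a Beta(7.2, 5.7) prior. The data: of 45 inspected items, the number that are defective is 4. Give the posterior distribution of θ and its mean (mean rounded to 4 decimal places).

Posterior: Beta(11.2, 46.7); mean ≈ 0.1934

Observing 4 successes and 41 failures updates Beta(7.2, 5.7) by adding the success and failure counts to the two shape parameters: α = 7.2+4 = 11.2, β = 5.7+41 = 46.7.
E[θ | data] = 11.2/(11.2+46.7) = 0.1934.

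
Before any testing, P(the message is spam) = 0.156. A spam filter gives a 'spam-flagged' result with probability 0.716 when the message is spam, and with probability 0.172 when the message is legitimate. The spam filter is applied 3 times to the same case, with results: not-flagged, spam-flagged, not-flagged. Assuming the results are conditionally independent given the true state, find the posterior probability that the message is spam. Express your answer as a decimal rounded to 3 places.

With H the event that the message is spam, the joint likelihood of the observed sequence is P(data|H) = 0.284·0.716·0.284 = 0.057750 and P(data|¬H) = 0.828·0.172·0.828 = 0.11792.
Bayes: P(H|data) = 0.156·0.057750 / (0.156·0.057750 + 0.844·0.11792) = 0.0090090/0.10853 = 0.0830.

Posterior P(H) ≈ 0.083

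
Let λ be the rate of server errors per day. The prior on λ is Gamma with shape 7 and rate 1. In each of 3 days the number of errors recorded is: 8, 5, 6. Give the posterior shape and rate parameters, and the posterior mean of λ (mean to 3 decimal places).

Posterior: Gamma(shape=26, rate=4); mean ≈ 6.500

Total count ∑xᵢ = 19 over n = 3 days.
Gamma is conjugate to the Poisson likelihood: posterior is Gamma(shape = 7+19 = 26, rate = 1+3 = 4).
Posterior mean = shape/rate = 26/4 = 6.500.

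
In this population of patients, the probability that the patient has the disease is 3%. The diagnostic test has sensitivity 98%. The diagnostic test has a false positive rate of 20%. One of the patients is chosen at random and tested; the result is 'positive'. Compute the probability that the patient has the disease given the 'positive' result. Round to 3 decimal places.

P(H | E) ≈ 0.132

Let H be the event that the patient has the disease. P(H) = 0.03, so P(¬H) = 0.97. With E the 'positive' result, P(E|H) = 0.98 and P(E|¬H) = 0.2.
P(E) = 0.98·0.03 + 0.2·0.97 = 0.029400 + 0.19400 = 0.22340.
By Bayes' theorem, P(H|E) = 0.029400 / 0.22340 = 0.132.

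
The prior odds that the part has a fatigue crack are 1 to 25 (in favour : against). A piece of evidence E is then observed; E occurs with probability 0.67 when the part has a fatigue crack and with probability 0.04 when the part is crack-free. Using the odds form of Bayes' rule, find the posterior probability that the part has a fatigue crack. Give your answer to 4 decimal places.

Prior odds = 1/25 = 0.040000.
Likelihood ratio for E = 0.67/0.04 = 16.750.
Posterior odds = prior odds × LR = 0.67000.
Posterior probability = odds/(1+odds) = 0.67000/1.6700 = 0.4012.

Posterior probability ≈ 0.4012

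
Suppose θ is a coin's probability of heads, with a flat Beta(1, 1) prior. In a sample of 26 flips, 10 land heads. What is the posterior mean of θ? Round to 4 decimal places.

Observing 10 successes and 16 failures updates Beta(1, 1) by adding the success and failure counts to the two shape parameters: α = 1+10 = 11, β = 1+16 = 17.
E[θ | data] = 11/(11+17) = 0.3929.

Posterior mean ≈ 0.3929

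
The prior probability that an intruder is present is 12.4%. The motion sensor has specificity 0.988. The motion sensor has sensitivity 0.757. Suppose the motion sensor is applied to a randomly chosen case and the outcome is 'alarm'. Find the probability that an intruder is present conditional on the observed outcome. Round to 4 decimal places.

P(H | E) ≈ 0.8993

Let H be the event that an intruder is present. P(H) = 0.124, so P(¬H) = 0.876. With E the 'alarm' result, P(E|H) = 0.757 and P(E|¬H) = 0.012.
P(E) = 0.757·0.124 + 0.012·0.876 = 0.093868 + 0.010512 = 0.10438.
By Bayes' theorem, P(H|E) = 0.093868 / 0.10438 = 0.8993.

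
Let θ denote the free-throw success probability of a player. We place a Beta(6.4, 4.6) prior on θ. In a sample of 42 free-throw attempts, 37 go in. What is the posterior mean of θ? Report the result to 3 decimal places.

The binomial likelihood is conjugate to the Beta prior: with 37 successes and 5 failures, the posterior is Beta(6.4+37, 4.6+5) = Beta(43.4, 9.6).
Posterior mean = α/(α+β) = 43.4/53 = 0.819.

Posterior mean ≈ 0.819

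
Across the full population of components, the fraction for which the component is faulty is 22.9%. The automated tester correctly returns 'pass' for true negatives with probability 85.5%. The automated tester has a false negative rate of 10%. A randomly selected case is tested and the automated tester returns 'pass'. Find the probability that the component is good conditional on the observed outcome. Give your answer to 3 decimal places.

P(¬H | E) ≈ 0.966

Let H be the event that the component is faulty. P(H) = 0.229, so P(¬H) = 0.771. With E the 'pass' result, P(E|H) = 0.1 and P(E|¬H) = 0.855.
P(E) = 0.1·0.229 + 0.855·0.771 = 0.022900 + 0.65921 = 0.68211.
By Bayes' theorem, P(H|E) = 0.022900 / 0.68211 = 0.034. Hence P(¬H|E) = 1 − 0.034 = 0.966.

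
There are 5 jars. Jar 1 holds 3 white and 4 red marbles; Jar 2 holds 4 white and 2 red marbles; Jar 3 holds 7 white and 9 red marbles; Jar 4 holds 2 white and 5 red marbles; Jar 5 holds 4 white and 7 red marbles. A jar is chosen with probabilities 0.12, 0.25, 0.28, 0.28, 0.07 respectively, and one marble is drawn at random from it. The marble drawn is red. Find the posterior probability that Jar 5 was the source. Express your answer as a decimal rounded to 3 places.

Posterior probability ≈ 0.080

Tabulate prior·likelihood by source: [1] prior 0.12, lik 0.5714, product 0.06857; [2] prior 0.25, lik 0.3333, product 0.08333; [3] prior 0.28, lik 0.5625, product 0.1575; [4] prior 0.28, lik 0.7143, product 0.2000; [5] prior 0.07, lik 0.6364, product 0.04455.
Normalizing constant = 0.55395; the posterior for Jar 5 is its product over the sum, 0.04455/0.55395 = 0.080.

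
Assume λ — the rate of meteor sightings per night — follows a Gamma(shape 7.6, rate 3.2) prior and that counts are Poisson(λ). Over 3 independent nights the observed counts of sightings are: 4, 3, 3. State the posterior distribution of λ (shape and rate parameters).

Posterior: Gamma(shape=17.6, rate=6.2)

The Poisson likelihood adds the total count to the shape and the number of exposure periods to the rate. Here ∑xᵢ = 10 and n = 3, so shape 7.6→17.6 and rate 3.2→6.2.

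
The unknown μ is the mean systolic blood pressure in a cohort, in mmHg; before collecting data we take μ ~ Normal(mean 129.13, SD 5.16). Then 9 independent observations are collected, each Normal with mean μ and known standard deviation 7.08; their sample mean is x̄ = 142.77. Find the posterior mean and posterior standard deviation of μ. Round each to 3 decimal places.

Posterior mean ≈ 140.410; posterior SD ≈ 2.146

Prior precision 1/τ₀² = 1/5.16² = 0.0375578; data precision n/σ² = 9/7.08² = 0.179546.
Posterior precision = 0.0375578 + 0.179546 = 0.217104, giving posterior SD = 1/√0.217104 = 2.146.
Posterior mean = (0.0375578·129.13 + 0.179546·142.77) / 0.217104 = 140.410.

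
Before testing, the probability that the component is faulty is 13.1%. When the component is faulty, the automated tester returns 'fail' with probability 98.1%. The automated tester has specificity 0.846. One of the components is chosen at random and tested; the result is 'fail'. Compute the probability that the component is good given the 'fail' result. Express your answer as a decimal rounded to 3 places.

Write H for 'the component is faulty'. Prior odds H:¬H = 0.131/0.869 = 0.15075. For the 'fail' outcome, the likelihood ratio is 0.981/0.154 = 6.3701.
Posterior odds = 0.15075 × 6.3701 = 0.96028, so P(H|E) = 0.96028/(1+0.96028) = 0.490. Then P(¬H|E) = 1 − 0.490 = 0.510.

P(¬H | E) ≈ 0.510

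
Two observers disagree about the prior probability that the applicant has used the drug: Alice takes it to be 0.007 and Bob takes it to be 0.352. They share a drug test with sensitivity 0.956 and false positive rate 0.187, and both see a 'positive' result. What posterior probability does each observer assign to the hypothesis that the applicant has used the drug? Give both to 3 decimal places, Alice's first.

P('+'|H) = 0.956, P('+'|¬H) = 0.187.
Alice: numerator 0.956·0.007 = 0.0066920; evidence = 0.0066920+0.187·0.993 = 0.19238; posterior = 0.035.
Bob: numerator 0.956·0.352 = 0.33651; evidence = 0.33651+0.187·0.648 = 0.45769; posterior = 0.735.

Alice: 0.035; Bob: 0.735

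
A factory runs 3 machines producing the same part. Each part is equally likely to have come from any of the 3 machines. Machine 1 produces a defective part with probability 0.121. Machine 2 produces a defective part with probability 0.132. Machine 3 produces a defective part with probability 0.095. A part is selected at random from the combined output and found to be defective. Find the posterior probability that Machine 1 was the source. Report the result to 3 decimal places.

Posterior probability ≈ 0.348

Tabulate prior·likelihood by source: [1] prior 0.333333, lik 0.121, product 0.04033; [2] prior 0.333333, lik 0.132, product 0.04400; [3] prior 0.333333, lik 0.095, product 0.03167.
Normalizing constant = 0.11600; the posterior for Machine 1 is its product over the sum, 0.04033/0.11600 = 0.348.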